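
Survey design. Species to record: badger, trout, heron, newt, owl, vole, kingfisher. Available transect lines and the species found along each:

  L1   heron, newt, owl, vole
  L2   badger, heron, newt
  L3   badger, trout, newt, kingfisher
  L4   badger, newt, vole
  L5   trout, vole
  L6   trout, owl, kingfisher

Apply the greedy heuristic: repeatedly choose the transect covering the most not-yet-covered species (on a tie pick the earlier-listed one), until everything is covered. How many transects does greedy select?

2

Pick 1: L1 covers 4 new species (heron, newt, owl, vole).
Pick 2: L3 covers 3 new species (badger, trout, kingfisher).
Greedy uses 2 transects.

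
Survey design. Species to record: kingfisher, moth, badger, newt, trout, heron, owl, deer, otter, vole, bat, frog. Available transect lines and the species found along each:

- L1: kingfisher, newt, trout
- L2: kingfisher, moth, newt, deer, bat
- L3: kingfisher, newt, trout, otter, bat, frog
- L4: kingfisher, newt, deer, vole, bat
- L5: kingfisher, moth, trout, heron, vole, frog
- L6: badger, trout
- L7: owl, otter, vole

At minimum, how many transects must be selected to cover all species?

4

L2, L5, L6, L7 together cover {kingfisher, moth, badger, newt, trout, heron, owl, deer, otter, vole, bat, frog} — every species.
No 3 of the 7 transects cover everything (all 35 triples fall short), so 4 is minimum.
Greedy (largest uncovered first) would take L3, L5, L2, L6, L7 — 5 transects — but 4 suffice.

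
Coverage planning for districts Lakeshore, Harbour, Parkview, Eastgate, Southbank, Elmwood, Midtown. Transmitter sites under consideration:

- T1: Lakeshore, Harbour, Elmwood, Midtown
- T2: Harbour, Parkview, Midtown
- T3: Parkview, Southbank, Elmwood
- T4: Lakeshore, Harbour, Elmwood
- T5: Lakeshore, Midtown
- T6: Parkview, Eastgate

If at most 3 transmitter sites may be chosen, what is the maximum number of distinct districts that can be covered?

Choosing T1, T3, T6 covers {Lakeshore, Harbour, Parkview, Eastgate, Southbank, Elmwood, Midtown} — 7 districts.
That is all 7 districts.

7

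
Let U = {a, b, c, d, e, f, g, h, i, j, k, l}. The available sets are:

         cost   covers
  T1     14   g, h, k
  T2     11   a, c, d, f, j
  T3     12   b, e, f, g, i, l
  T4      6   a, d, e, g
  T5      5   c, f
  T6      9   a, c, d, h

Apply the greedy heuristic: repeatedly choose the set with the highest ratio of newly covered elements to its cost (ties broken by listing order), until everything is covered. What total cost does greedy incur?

48

Pick 1: T4 adds 4 new (a, d, e, g) at cost 6 (ratio 4/6).
Pick 2: T5 adds 2 new (c, f) at cost 5 (ratio 2/5).
Pick 3: T3 adds 3 new (b, i, l) at cost 12 (ratio 3/12).
Pick 4: T1 adds 2 new (h, k) at cost 14 (ratio 2/14).
Pick 5: T2 adds 1 new (j) at cost 11 (ratio 1/11).
Greedy total cost: 6 + 5 + 12 + 14 + 11 = 48. (The true optimum is 37, so greedy overshoots here.)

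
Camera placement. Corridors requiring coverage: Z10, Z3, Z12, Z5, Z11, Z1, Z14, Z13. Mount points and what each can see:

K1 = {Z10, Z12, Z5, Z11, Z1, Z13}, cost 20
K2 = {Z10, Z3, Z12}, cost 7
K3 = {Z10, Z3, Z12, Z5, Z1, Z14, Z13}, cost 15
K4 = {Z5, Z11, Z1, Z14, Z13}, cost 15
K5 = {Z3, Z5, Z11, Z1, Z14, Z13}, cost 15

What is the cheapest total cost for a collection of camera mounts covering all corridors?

K2, K4 cover every corridor at cost 7 + 15 = 22.
Any cover uses at least 2 camera mounts; among all covering selections none totals below 22.

22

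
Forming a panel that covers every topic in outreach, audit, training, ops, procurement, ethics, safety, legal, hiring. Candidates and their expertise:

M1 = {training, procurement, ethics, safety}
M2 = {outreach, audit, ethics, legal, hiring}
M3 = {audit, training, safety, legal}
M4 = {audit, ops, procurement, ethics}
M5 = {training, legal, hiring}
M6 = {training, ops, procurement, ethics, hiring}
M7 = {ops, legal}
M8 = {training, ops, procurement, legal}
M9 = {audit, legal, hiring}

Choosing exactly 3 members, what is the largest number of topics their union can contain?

Choosing M1, M2, M4 covers {outreach, audit, training, ops, procurement, ethics, safety, legal, hiring} — 9 topics.
That is all 9 topics.

9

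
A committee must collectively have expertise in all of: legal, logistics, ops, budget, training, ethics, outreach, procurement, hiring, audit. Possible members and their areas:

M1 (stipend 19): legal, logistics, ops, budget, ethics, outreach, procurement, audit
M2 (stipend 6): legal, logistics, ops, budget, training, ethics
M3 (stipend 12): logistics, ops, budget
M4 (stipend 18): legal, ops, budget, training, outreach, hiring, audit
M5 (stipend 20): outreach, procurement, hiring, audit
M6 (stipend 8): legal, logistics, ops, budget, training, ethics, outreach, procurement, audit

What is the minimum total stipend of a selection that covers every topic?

26

M2, M5 cover every topic at stipend 6 + 20 = 26.
Any cover uses at least 2 members; among all covering selections none totals below 26.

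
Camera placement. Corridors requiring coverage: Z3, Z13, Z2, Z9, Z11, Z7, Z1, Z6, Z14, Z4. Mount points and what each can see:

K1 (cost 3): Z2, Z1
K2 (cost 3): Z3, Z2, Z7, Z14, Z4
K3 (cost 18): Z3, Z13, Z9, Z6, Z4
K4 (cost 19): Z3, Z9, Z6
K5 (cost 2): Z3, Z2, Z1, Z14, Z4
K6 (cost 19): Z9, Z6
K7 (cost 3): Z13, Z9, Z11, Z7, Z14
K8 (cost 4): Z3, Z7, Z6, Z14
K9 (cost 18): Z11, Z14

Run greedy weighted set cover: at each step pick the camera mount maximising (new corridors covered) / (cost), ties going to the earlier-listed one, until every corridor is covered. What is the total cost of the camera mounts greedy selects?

9

Pick 1: K5 adds 5 new (Z3, Z2, Z1, Z14, Z4) at cost 2 (ratio 5/2).
Pick 2: K7 adds 4 new (Z13, Z9, Z11, Z7) at cost 3 (ratio 4/3).
Pick 3: K8 adds 1 new (Z6) at cost 4 (ratio 1/4).
Greedy total cost: 2 + 3 + 4 = 9.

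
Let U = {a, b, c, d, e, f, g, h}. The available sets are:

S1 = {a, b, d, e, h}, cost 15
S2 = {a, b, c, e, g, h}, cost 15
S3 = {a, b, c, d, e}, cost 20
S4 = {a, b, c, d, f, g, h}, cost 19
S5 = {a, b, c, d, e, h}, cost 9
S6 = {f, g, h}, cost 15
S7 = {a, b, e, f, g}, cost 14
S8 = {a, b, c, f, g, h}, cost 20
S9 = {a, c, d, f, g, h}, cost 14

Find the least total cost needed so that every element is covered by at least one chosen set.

S5, S7 cover every element at cost 9 + 14 = 23.
Any cover uses at least 2 sets; among all covering selections none totals below 23.

23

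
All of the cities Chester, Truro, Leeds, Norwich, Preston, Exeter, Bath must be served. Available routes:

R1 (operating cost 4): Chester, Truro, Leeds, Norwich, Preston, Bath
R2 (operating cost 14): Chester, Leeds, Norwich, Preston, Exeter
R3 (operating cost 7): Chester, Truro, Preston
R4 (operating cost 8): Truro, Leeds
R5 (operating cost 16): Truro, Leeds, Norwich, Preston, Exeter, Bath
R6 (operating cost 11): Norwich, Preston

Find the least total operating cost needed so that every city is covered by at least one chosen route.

18

R1, R2 cover every city at operating cost 4 + 14 = 18.
Any cover uses at least 2 routes; among all covering selections none totals below 18.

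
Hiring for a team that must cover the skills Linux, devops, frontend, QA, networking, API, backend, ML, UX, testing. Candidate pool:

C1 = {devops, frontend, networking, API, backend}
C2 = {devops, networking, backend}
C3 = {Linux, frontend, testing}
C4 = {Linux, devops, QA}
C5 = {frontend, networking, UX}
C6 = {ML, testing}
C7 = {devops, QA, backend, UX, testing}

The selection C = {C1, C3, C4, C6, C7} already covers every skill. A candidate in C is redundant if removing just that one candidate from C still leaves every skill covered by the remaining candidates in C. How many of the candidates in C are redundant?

Drop C1: networking, API uncovered — not redundant.
Drop C3: the rest still cover every skill — redundant.
Drop C4: the rest still cover every skill — redundant.
Drop C6: ML uncovered — not redundant.
Drop C7: UX uncovered — not redundant.
2 redundant: C3, C4.

2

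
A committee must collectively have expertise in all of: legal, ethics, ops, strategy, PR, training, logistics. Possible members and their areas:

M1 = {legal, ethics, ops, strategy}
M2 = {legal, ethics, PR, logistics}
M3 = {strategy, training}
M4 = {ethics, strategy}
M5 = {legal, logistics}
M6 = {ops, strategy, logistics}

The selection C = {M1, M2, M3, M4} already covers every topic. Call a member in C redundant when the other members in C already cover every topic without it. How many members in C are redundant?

Drop M1: ops uncovered — not redundant.
Drop M2: PR, logistics uncovered — not redundant.
Drop M3: training uncovered — not redundant.
Drop M4: the rest still cover every topic — redundant.
1 redundant: M4.

1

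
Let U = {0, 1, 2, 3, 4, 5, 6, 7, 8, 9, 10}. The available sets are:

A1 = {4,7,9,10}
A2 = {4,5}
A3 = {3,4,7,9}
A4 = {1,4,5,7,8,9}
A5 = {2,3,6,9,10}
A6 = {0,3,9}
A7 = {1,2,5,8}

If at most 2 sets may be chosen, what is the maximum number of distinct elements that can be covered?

10

Choosing A4, A5 covers {1, 2, 3, 4, 5, 6, 7, 8, 9, 10} — 10 elements.
No choice of 2 sets does better; here 0 is left uncovered.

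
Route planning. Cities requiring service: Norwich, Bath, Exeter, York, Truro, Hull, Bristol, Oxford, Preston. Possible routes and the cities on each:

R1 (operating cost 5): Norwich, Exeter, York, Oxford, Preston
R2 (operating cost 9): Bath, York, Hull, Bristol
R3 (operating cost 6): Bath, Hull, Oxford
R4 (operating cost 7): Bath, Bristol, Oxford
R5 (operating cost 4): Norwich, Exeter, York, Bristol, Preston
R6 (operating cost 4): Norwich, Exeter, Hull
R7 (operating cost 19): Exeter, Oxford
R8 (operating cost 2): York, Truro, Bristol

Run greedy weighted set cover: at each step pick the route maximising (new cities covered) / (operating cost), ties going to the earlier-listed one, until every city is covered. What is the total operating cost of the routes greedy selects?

13

Pick 1: R8 adds 3 new (York, Truro, Bristol) at operating cost 2 (ratio 3/2).
Pick 2: R1 adds 4 new (Norwich, Exeter, Oxford, Preston) at operating cost 5 (ratio 4/5).
Pick 3: R3 adds 2 new (Bath, Hull) at operating cost 6 (ratio 2/6).
Greedy total operating cost: 2 + 5 + 6 = 13. (The true optimum is 12, so greedy overshoots here.)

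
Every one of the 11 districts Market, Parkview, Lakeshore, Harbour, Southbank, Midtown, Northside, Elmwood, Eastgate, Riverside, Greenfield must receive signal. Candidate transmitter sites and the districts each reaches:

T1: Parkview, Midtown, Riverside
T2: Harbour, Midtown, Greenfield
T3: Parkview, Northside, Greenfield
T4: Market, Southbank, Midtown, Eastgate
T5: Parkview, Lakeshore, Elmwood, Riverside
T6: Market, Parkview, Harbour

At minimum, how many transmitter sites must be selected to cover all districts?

4

T2, T3, T4, T5 together cover {Market, Parkview, Lakeshore, Harbour, Southbank, Midtown, Northside, Elmwood, Eastgate, Riverside, Greenfield} — every district.
No 3 of the 6 transmitter sites cover everything (all 20 triples fall short), so 4 is minimum.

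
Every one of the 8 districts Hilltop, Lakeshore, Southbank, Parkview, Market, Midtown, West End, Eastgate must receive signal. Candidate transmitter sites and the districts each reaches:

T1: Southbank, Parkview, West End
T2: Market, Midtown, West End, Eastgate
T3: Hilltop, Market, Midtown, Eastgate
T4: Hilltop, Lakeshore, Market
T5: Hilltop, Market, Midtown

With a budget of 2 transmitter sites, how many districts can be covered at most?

7

Choosing T1, T3 covers {Hilltop, Southbank, Parkview, Market, Midtown, West End, Eastgate} — 7 districts.
No choice of 2 transmitter sites does better; here Lakeshore is left uncovered.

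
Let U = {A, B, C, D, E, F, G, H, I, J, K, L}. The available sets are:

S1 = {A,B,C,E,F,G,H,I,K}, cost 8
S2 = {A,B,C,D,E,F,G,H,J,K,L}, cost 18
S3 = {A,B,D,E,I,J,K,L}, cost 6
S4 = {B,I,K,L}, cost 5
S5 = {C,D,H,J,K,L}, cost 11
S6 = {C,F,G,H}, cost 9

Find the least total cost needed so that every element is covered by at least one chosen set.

S1, S3 cover every element at cost 8 + 6 = 14.
Any cover uses at least 2 sets; among all covering selections none totals below 14.

14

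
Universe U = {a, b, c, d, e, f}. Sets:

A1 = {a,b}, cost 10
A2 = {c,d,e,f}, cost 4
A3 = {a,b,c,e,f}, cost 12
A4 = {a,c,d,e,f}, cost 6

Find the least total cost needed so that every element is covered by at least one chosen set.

A1, A2 cover every element at cost 10 + 4 = 14.
Any cover uses at least 2 sets; among all covering selections none totals below 14.

14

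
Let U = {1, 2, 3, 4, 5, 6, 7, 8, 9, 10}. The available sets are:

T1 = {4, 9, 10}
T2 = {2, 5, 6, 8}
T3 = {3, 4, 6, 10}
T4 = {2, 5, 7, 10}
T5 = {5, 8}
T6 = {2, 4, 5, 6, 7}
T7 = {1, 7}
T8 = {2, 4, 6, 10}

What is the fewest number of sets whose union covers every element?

4

T1, T2, T3, T7 together cover {1, 2, 3, 4, 5, 6, 7, 8, 9, 10} — every element.
No 3 of the 8 sets cover everything (all 56 triples fall short), so 4 is minimum.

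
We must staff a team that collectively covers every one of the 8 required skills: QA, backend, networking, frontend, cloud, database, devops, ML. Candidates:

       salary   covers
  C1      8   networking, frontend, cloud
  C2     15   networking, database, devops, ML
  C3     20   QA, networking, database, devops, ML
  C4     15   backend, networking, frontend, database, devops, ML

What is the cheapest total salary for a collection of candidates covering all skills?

C1, C3, C4 cover every skill at salary 8 + 20 + 15 = 43.
Any cover uses at least 3 candidates; among all covering selections none totals below 43.

43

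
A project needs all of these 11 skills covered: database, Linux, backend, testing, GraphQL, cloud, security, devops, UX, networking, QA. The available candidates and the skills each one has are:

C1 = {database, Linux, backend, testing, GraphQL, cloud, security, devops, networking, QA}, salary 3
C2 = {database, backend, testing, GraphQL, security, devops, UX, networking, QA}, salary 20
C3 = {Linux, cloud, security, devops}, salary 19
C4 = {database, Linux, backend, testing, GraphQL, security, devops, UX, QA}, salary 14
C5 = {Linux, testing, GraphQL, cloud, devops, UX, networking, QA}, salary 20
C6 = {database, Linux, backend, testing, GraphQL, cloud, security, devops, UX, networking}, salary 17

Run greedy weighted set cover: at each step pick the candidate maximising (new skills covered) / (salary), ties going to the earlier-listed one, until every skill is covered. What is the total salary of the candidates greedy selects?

Pick 1: C1 adds 10 new (database, Linux, backend, testing, GraphQL, cloud, security, devops, networking, QA) at salary 3 (ratio 10/3).
Pick 2: C4 adds 1 new (UX) at salary 14 (ratio 1/14).
Greedy total salary: 3 + 14 = 17.

17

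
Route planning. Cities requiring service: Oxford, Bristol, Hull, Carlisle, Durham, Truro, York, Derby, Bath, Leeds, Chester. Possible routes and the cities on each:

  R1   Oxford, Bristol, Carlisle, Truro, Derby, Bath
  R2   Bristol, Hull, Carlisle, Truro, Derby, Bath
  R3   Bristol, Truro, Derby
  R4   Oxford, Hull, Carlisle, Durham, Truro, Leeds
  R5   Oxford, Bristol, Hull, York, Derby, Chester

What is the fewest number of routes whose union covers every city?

R1, R4, R5 together cover {Oxford, Bristol, Hull, Carlisle, Durham, Truro, York, Derby, Bath, Leeds, Chester} — every city.
No 2 of the 5 routes cover everything (all 10 pairs fall short), so 3 is minimum.

3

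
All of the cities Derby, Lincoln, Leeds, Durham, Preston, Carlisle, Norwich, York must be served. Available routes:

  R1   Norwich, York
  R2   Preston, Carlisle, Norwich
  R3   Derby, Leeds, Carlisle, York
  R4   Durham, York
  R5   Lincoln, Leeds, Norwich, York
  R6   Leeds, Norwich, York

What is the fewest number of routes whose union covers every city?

4

R2, R3, R4, R5 together cover {Derby, Lincoln, Leeds, Durham, Preston, Carlisle, Norwich, York} — every city.
No 3 of the 6 routes cover everything (all 20 triples fall short), so 4 is minimum.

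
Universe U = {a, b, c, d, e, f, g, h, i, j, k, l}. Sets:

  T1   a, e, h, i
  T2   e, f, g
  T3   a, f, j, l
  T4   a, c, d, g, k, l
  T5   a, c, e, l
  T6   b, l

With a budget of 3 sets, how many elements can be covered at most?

Choosing T1, T3, T4 covers {a, c, d, e, f, g, h, i, j, k, l} — 11 elements.
No choice of 3 sets does better; here b is left uncovered.

11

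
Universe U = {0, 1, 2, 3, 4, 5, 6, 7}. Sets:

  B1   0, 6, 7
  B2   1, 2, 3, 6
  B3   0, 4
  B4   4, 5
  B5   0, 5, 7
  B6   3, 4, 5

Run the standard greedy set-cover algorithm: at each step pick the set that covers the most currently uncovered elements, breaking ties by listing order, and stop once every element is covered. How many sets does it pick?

Pick 1: B2 covers 4 new elements (1, 2, 3, 6).
Pick 2: B5 covers 3 new elements (0, 5, 7).
Pick 3: B3 covers 1 new elements (4).
Greedy uses 3 sets.

3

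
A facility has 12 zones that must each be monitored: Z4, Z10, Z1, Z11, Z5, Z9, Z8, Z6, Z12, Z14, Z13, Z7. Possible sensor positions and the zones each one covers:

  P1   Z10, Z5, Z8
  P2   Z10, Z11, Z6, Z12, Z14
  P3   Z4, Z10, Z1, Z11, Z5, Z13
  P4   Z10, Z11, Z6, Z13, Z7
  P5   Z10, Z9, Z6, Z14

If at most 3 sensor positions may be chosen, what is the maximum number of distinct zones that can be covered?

Choosing P1, P2, P3 covers {Z4, Z10, Z1, Z11, Z5, Z8, Z6, Z12, Z14, Z13} — 10 zones.
No choice of 3 sensor positions does better; here Z9, Z7 are left uncovered.

10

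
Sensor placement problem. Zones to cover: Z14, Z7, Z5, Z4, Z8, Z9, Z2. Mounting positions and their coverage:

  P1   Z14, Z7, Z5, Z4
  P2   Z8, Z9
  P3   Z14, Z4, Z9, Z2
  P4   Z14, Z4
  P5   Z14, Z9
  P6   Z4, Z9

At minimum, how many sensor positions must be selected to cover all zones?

P1, P2, P3 together cover {Z14, Z7, Z5, Z4, Z8, Z9, Z2} — every zone.
No 2 of the 6 sensor positions cover everything (all 15 pairs fall short), so 3 is minimum.

3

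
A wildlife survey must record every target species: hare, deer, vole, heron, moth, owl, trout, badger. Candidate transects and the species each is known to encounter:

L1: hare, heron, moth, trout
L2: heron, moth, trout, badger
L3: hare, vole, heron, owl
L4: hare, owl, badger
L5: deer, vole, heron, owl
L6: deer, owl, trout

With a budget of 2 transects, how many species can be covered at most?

7

Choosing L1, L5 covers {hare, deer, vole, heron, moth, owl, trout} — 7 species.
No choice of 2 transects does better; here badger is left uncovered.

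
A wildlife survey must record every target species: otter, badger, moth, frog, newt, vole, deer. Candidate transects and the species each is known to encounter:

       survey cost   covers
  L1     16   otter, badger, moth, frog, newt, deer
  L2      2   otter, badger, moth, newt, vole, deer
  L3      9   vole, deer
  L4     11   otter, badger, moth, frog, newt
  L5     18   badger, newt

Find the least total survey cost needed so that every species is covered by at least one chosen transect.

L2, L4 cover every species at survey cost 2 + 11 = 13.
Any cover uses at least 2 transects; among all covering selections none totals below 13.

13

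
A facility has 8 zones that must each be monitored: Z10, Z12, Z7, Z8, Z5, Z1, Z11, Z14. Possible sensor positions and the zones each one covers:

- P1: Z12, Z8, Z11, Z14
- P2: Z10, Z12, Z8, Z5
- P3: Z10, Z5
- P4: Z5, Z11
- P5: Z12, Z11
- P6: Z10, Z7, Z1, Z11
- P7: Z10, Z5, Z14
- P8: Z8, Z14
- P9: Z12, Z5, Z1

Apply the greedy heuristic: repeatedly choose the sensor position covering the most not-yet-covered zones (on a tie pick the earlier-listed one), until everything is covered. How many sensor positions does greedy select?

Pick 1: P1 covers 4 new zones (Z12, Z8, Z11, Z14).
Pick 2: P6 covers 3 new zones (Z10, Z7, Z1).
Pick 3: P2 covers 1 new zones (Z5).
Greedy uses 3 sensor positions.

3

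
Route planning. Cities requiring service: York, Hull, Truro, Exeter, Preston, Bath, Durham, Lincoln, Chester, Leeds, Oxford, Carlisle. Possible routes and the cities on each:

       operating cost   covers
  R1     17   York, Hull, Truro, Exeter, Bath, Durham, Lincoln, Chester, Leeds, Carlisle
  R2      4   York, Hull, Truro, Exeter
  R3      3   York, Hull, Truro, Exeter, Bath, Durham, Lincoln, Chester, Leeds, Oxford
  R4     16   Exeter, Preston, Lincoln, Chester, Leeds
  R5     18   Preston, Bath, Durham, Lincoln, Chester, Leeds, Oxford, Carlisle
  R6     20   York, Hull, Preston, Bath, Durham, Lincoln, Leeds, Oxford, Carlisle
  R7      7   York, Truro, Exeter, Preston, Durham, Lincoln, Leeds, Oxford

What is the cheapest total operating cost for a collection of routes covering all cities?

21

R3, R5 cover every city at operating cost 3 + 18 = 21.
Any cover uses at least 2 routes; among all covering selections none totals below 21.
Greedy by coverage-per-operating cost would pick R3, R7, R1 for 27 — worse than the optimum 21.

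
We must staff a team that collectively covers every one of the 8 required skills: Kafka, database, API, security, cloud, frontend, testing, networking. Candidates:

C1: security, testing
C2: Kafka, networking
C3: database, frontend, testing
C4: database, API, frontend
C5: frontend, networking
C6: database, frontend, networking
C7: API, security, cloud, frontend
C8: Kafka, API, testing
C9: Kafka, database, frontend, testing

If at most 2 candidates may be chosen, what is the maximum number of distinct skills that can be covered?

7

Choosing C7, C9 covers {Kafka, database, API, security, cloud, frontend, testing} — 7 skills.
No choice of 2 candidates does better; here networking is left uncovered.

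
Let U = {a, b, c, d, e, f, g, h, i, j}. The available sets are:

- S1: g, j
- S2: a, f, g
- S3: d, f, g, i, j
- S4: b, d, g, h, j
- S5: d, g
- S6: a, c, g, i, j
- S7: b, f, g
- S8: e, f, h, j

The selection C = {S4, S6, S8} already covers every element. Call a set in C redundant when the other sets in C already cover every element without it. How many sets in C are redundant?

Drop S4: b, d uncovered — not redundant.
Drop S6: a, c, i uncovered — not redundant.
Drop S8: e, f uncovered — not redundant.
None of the sets in C is redundant.

0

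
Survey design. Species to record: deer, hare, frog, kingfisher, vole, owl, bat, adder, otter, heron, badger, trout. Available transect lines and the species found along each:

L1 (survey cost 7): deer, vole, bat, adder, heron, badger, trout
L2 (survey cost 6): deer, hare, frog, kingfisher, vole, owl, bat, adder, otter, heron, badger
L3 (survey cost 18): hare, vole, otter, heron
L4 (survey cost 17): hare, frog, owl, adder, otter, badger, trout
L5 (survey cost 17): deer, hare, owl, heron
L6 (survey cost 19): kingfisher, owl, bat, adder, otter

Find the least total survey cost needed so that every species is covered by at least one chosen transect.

13

L1, L2 cover every species at survey cost 7 + 6 = 13.
Any cover uses at least 2 transects; among all covering selections none totals below 13.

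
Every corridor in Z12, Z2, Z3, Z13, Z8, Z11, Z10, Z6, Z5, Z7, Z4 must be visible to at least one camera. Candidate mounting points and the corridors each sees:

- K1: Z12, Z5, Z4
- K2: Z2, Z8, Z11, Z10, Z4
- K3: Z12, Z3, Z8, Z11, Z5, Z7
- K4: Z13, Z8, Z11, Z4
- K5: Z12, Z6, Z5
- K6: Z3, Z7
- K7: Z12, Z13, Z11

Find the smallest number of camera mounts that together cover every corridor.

4

K2, K3, K4, K5 together cover {Z12, Z2, Z3, Z13, Z8, Z11, Z10, Z6, Z5, Z7, Z4} — every corridor.
No 3 of the 7 camera mounts cover everything (all 35 triples fall short), so 4 is minimum.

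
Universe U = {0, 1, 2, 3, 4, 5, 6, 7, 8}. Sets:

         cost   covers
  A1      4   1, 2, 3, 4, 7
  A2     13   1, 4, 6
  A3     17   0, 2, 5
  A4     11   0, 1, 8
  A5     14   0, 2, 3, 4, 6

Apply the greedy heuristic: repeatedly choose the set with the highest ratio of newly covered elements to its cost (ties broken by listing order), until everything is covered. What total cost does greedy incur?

Pick 1: A1 adds 5 new (1, 2, 3, 4, 7) at cost 4 (ratio 5/4).
Pick 2: A4 adds 2 new (0, 8) at cost 11 (ratio 2/11).
Pick 3: A2 adds 1 new (6) at cost 13 (ratio 1/13).
Pick 4: A3 adds 1 new (5) at cost 17 (ratio 1/17).
Greedy total cost: 4 + 11 + 13 + 17 = 45.

45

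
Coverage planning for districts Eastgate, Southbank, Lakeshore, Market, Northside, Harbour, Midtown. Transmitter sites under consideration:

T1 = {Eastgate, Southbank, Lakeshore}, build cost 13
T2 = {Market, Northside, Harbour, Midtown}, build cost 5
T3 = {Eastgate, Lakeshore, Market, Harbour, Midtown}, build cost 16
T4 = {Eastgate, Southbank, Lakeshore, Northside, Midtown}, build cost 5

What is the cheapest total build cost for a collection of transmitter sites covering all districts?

T2, T4 cover every district at build cost 5 + 5 = 10.
Any cover uses at least 2 transmitter sites; among all covering selections none totals below 10.

10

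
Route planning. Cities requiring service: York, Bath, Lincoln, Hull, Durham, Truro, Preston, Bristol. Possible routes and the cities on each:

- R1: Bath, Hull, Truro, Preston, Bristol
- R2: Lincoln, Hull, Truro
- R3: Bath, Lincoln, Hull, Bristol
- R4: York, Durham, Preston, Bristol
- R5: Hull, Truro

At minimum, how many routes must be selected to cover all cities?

R1, R2, R4 together cover {York, Bath, Lincoln, Hull, Durham, Truro, Preston, Bristol} — every city.
No 2 of the 5 routes cover everything (all 10 pairs fall short), so 3 is minimum.

3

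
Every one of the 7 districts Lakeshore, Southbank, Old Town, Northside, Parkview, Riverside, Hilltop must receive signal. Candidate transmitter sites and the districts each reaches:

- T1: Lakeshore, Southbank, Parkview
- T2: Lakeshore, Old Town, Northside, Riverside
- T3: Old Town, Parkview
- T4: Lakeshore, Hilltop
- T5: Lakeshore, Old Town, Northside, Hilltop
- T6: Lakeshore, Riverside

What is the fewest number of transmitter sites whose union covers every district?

T1, T2, T4 together cover {Lakeshore, Southbank, Old Town, Northside, Parkview, Riverside, Hilltop} — every district.
No 2 of the 6 transmitter sites cover everything (all 15 pairs fall short), so 3 is minimum.

3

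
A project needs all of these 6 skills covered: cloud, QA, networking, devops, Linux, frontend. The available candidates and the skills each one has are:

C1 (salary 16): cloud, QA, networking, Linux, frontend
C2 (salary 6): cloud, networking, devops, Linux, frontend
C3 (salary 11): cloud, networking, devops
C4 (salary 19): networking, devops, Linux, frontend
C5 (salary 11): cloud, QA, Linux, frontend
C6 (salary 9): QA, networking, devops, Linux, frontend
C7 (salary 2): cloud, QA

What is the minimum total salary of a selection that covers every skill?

8

C2, C7 cover every skill at salary 6 + 2 = 8.
Any cover uses at least 2 candidates; among all covering selections none totals below 8.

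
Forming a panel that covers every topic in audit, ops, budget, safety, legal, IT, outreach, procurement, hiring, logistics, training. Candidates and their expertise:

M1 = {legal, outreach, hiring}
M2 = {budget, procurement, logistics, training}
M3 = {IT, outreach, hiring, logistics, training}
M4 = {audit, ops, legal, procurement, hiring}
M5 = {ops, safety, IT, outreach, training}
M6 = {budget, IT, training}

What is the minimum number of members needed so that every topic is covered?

M2, M4, M5 together cover {audit, ops, budget, safety, legal, IT, outreach, procurement, hiring, logistics, training} — every topic.
No 2 of the 6 members cover everything (all 15 pairs fall short), so 3 is minimum.
Greedy (largest uncovered first) would take M3, M4, M2, M5 — 4 members — but 3 suffice.

3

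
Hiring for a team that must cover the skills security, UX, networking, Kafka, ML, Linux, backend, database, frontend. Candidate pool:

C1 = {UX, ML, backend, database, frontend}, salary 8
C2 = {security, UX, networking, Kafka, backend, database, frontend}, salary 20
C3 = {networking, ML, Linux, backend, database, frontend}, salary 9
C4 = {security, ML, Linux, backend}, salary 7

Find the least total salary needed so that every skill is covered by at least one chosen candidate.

27

C2, C4 cover every skill at salary 20 + 7 = 27.
Any cover uses at least 2 candidates; among all covering selections none totals below 27.
Greedy by coverage-per-salary would pick C3, C2 for 29 — worse than the optimum 27.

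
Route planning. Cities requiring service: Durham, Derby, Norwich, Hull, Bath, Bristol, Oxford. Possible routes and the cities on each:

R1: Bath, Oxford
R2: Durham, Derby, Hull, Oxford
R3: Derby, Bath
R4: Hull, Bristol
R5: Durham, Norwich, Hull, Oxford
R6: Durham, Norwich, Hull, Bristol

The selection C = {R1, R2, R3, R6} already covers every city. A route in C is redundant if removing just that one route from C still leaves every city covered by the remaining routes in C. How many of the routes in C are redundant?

3

Drop R1: the rest still cover every city — redundant.
Drop R2: the rest still cover every city — redundant.
Drop R3: the rest still cover every city — redundant.
Drop R6: Norwich, Bristol uncovered — not redundant.
3 redundant: R1, R2, R3.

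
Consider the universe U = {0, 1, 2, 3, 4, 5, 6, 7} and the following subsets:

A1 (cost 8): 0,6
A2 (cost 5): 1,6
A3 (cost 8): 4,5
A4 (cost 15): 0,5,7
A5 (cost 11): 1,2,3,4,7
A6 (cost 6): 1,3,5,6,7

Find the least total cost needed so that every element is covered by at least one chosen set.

25

A1, A5, A6 cover every element at cost 8 + 11 + 6 = 25.
Any cover uses at least 3 sets; among all covering selections none totals below 25.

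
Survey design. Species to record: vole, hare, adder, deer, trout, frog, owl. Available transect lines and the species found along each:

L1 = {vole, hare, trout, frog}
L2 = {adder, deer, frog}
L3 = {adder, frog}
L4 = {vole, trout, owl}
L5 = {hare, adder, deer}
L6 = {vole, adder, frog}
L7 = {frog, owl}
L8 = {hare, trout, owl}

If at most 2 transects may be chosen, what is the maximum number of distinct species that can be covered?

Choosing L1, L2 covers {vole, hare, adder, deer, trout, frog} — 6 species.
No choice of 2 transects does better; here owl is left uncovered.

6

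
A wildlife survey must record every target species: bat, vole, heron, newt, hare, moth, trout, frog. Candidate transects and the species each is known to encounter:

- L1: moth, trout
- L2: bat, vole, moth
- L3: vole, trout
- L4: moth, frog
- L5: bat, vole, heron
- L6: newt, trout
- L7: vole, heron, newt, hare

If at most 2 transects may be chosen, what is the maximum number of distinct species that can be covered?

6

Choosing L1, L7 covers {vole, heron, newt, hare, moth, trout} — 6 species.
No choice of 2 transects does better; here bat, frog are left uncovered.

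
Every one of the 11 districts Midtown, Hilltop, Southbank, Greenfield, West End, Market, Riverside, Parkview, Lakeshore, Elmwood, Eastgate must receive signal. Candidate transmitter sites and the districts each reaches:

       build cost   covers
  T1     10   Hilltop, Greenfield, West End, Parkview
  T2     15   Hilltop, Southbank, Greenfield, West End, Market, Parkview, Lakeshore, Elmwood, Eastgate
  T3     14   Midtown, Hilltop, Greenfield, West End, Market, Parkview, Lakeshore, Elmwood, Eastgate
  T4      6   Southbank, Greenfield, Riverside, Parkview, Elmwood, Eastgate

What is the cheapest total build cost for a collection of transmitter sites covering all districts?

20

T3, T4 cover every district at build cost 14 + 6 = 20.
Any cover uses at least 2 transmitter sites; among all covering selections none totals below 20.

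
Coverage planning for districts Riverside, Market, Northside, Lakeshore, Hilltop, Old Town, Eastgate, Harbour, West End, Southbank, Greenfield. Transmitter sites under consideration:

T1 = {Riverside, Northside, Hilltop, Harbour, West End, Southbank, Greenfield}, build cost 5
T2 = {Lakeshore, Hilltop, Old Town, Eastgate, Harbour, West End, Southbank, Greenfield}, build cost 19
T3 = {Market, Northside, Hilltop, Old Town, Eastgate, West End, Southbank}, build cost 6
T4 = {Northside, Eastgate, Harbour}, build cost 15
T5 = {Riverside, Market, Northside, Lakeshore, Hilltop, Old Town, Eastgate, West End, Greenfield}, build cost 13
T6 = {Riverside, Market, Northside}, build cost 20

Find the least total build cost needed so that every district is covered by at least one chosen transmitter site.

T1, T5 cover every district at build cost 5 + 13 = 18.
Any cover uses at least 2 transmitter sites; among all covering selections none totals below 18.

18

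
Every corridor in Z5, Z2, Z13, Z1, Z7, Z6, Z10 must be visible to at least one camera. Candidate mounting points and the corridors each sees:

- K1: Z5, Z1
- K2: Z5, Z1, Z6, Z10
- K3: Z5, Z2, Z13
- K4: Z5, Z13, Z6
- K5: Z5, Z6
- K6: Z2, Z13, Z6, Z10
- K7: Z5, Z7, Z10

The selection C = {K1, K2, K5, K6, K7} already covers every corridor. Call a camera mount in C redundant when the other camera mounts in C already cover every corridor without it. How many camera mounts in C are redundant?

3

Drop K1: the rest still cover every corridor — redundant.
Drop K2: the rest still cover every corridor — redundant.
Drop K5: the rest still cover every corridor — redundant.
Drop K6: Z2, Z13 uncovered — not redundant.
Drop K7: Z7 uncovered — not redundant.
3 redundant: K1, K2, K5.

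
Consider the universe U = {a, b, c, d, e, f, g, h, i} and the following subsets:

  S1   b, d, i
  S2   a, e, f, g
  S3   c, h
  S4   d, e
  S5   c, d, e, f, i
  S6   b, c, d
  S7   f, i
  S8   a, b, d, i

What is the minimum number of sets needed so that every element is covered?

3

S1, S2, S3 together cover {a, b, c, d, e, f, g, h, i} — every element.
No 2 of the 8 sets cover everything (all 28 pairs fall short), so 3 is minimum.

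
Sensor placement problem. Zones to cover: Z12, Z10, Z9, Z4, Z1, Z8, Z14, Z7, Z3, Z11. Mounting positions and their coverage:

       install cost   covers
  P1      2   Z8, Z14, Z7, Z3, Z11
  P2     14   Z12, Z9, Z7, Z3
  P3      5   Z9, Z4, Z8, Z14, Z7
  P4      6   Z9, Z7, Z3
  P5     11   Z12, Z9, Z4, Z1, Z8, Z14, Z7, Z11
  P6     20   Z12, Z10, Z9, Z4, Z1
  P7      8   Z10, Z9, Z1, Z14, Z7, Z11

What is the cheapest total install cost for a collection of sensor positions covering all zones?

21

P1, P5, P7 cover every zone at install cost 2 + 11 + 8 = 21.
Any cover uses at least 2 sensor positions; among all covering selections none totals below 21.
Greedy by coverage-per-install cost would pick P1, P3, P7, P5 for 26 — worse than the optimum 21.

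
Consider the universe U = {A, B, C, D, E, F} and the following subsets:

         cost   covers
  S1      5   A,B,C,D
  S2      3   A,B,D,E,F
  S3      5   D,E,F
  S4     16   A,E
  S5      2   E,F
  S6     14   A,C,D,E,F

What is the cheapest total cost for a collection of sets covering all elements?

S1, S5 cover every element at cost 5 + 2 = 7.
Any cover uses at least 2 sets; among all covering selections none totals below 7.
Greedy by coverage-per-cost would pick S2, S1 for 8 — worse than the optimum 7.

7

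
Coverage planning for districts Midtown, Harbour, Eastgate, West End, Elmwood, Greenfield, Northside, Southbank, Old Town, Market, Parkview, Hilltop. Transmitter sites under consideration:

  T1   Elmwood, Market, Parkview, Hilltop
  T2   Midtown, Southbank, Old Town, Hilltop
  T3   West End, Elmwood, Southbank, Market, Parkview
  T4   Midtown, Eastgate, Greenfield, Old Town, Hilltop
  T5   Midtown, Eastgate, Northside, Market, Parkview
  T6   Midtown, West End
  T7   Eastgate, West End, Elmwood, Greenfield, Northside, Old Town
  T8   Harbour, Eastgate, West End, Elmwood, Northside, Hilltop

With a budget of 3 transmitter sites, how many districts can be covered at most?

12

Choosing T3, T4, T8 covers {Midtown, Harbour, Eastgate, West End, Elmwood, Greenfield, Northside, Southbank, Old Town, Market, Parkview, Hilltop} — 12 districts.
That is all 12 districts.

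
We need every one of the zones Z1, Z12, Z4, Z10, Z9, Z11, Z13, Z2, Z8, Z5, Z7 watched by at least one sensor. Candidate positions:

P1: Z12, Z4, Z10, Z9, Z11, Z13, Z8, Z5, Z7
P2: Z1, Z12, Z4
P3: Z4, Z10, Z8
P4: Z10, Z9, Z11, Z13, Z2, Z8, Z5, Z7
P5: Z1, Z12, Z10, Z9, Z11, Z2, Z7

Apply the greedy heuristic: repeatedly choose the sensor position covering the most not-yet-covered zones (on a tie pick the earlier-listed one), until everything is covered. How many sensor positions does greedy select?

Pick 1: P1 covers 9 new zones (Z12, Z4, Z10, Z9, Z11, Z13, Z8, Z5, Z7).
Pick 2: P5 covers 2 new zones (Z1, Z2).
Greedy uses 2 sensor positions.

2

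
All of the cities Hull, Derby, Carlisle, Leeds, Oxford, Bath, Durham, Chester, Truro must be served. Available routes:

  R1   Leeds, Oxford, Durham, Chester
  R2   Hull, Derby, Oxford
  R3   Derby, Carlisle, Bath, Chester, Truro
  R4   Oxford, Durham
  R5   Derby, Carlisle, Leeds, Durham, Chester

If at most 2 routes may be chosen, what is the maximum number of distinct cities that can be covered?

Choosing R1, R3 covers {Derby, Carlisle, Leeds, Oxford, Bath, Durham, Chester, Truro} — 8 cities.
No choice of 2 routes does better; here Hull is left uncovered.

8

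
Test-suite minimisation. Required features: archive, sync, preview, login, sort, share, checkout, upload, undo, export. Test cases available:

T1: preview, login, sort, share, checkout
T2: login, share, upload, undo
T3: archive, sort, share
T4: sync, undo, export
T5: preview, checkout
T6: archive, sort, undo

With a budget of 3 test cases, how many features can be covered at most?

Choosing T1, T2, T4 covers {sync, preview, login, sort, share, checkout, upload, undo, export} — 9 features.
No choice of 3 test cases does better; here archive is left uncovered.

9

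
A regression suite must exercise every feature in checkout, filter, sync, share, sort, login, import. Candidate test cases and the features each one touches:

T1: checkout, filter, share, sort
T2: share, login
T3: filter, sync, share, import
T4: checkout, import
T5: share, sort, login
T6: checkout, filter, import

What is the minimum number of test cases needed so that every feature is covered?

T1, T2, T3 together cover {checkout, filter, sync, share, sort, login, import} — every feature.
No 2 of the 6 test cases cover everything (all 15 pairs fall short), so 3 is minimum.

3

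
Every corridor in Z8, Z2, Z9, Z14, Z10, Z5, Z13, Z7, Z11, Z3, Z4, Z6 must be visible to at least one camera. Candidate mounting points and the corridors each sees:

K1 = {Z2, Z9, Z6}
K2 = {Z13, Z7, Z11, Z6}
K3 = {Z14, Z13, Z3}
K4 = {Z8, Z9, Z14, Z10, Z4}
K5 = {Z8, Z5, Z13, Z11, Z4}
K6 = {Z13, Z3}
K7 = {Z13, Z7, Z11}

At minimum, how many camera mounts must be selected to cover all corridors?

5

K1, K2, K3, K4, K5 together cover {Z8, Z2, Z9, Z14, Z10, Z5, Z13, Z7, Z11, Z3, Z4, Z6} — every corridor.
No 4 of the 7 camera mounts cover everything (all 35 size-4 selections fall short), so 5 is minimum.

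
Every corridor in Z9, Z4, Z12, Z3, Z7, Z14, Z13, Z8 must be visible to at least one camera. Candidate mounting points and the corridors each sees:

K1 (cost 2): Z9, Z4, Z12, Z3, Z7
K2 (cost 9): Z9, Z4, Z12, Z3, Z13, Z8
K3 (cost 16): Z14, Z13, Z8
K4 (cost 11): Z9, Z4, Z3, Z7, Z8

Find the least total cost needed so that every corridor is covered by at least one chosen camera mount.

18

K1, K3 cover every corridor at cost 2 + 16 = 18.
Any cover uses at least 2 camera mounts; among all covering selections none totals below 18.
Greedy by coverage-per-cost would pick K1, K2, K3 for 27 — worse than the optimum 18.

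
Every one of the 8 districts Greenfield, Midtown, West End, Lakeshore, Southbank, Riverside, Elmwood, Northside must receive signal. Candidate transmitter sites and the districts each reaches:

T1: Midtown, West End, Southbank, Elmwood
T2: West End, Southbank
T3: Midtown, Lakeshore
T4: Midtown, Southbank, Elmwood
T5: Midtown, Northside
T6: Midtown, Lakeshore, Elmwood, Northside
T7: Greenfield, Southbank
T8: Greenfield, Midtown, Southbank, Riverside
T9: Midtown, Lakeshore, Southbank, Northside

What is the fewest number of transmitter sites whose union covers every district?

T1, T6, T8 together cover {Greenfield, Midtown, West End, Lakeshore, Southbank, Riverside, Elmwood, Northside} — every district.
No 2 of the 9 transmitter sites cover everything (all 36 pairs fall short), so 3 is minimum.

3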